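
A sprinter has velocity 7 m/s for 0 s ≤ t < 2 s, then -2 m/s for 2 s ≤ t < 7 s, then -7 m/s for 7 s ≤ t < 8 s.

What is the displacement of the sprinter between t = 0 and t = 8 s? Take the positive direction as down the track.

Net displacement equals the area under the velocity-time graph (areas below the axis count negative).
0–2 s: 7 × 2 = 14 m
2–7 s: -2 × 5 = -10 m
7–8 s: -7 × 1 = -7 m
Net displacement = -3 m

-3 m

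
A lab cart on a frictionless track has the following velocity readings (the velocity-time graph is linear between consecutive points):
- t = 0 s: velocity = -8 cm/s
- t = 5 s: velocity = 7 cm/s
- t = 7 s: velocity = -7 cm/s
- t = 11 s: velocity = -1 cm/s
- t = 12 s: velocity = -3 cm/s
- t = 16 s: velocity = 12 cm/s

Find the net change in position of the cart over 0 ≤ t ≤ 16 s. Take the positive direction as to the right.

-2.5 cm

Net displacement equals the area under the velocity-time graph (areas below the axis count negative).
0–5 s: ½(-8 + 7)(5) = -2.5 cm
5–7 s: ½(7 + -7)(2) = 0 cm
7–11 s: ½(-7 + -1)(4) = -16 cm
11–12 s: ½(-1 + -3)(1) = -2 cm
12–16 s: ½(-3 + 12)(4) = 18 cm
Net displacement = -2.5 cm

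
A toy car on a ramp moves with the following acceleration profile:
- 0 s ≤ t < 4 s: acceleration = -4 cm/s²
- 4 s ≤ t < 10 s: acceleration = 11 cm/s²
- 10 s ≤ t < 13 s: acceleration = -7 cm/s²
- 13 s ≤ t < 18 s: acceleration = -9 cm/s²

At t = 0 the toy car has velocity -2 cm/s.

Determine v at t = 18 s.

Δv equals the area under the a-t graph; then v = v₀ + Δv.
0–4 s: -4 × 4 = -16 cm/s
4–10 s: 11 × 6 = 66 cm/s
10–13 s: -7 × 3 = -21 cm/s
13–18 s: -9 × 5 = -45 cm/s
Δv = -16 cm/s, so v(18) = -2 + (-16) = -18 cm/s.

-18 cm/s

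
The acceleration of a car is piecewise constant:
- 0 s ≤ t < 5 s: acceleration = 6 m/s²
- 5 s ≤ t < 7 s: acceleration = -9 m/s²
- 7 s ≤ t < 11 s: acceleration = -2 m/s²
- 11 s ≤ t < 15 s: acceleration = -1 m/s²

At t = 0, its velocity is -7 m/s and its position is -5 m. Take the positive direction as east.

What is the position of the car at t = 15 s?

On each constant-a segment, Δv = aΔt and Δx = v₀Δt + ½aΔt²; chain segment to segment.
0–5 s: v starts -7 m/s; Δx = -7·5 + ½·6·5² = 40 m; v ends 23 m/s.
5–7 s: v starts 23 m/s; Δx = 23·2 + ½·-9·2² = 28 m; v ends 5 m/s.
7–11 s: v starts 5 m/s; Δx = 5·4 + ½·-2·4² = 4 m; v ends -3 m/s.
11–15 s: v starts -3 m/s; Δx = -3·4 + ½·-1·4² = -20 m; v ends -7 m/s.
x(15) = -5 + Σ Δx = 47 m.

47 m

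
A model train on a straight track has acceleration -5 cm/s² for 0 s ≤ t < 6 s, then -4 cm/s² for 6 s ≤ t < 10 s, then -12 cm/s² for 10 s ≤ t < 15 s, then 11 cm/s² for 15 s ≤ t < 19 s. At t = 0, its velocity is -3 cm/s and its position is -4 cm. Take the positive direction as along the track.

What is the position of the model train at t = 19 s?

-1019 cm

On each constant-a segment, Δv = aΔt and Δx = v₀Δt + ½aΔt²; chain segment to segment.
0–6 s: v starts -3 cm/s; Δx = -3·6 + ½·-5·6² = -108 cm; v ends -33 cm/s.
6–10 s: v starts -33 cm/s; Δx = -33·4 + ½·-4·4² = -164 cm; v ends -49 cm/s.
10–15 s: v starts -49 cm/s; Δx = -49·5 + ½·-12·5² = -395 cm; v ends -109 cm/s.
15–19 s: v starts -109 cm/s; Δx = -109·4 + ½·11·4² = -348 cm; v ends -65 cm/s.
x(19) = -4 + Σ Δx = -1019 cm.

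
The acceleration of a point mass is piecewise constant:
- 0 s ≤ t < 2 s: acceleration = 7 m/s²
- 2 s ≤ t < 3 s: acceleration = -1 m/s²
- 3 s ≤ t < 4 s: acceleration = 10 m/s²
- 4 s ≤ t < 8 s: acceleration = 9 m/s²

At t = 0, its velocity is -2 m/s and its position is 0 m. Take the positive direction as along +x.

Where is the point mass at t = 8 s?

193.5 m

On each constant-a segment, Δv = aΔt and Δx = v₀Δt + ½aΔt²; chain segment to segment.
0–2 s: v starts -2 m/s; Δx = -2·2 + ½·7·2² = 10 m; v ends 12 m/s.
2–3 s: v starts 12 m/s; Δx = 12·1 + ½·-1·1² = 11.5 m; v ends 11 m/s.
3–4 s: v starts 11 m/s; Δx = 11·1 + ½·10·1² = 16 m; v ends 21 m/s.
4–8 s: v starts 21 m/s; Δx = 21·4 + ½·9·4² = 156 m; v ends 57 m/s.
x(8) = 0 + Σ Δx = 193.5 m.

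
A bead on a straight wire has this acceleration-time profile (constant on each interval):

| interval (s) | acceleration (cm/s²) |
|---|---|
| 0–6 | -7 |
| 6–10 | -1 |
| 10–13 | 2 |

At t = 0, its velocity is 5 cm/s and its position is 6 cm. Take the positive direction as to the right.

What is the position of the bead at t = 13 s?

On each constant-a segment, Δv = aΔt and Δx = v₀Δt + ½aΔt²; chain segment to segment.
0–6 s: v starts 5 cm/s; Δx = 5·6 + ½·-7·6² = -96 cm; v ends -37 cm/s.
6–10 s: v starts -37 cm/s; Δx = -37·4 + ½·-1·4² = -156 cm; v ends -41 cm/s.
10–13 s: v starts -41 cm/s; Δx = -41·3 + ½·2·3² = -114 cm; v ends -35 cm/s.
x(13) = 6 + Σ Δx = -360 cm.

-360 cm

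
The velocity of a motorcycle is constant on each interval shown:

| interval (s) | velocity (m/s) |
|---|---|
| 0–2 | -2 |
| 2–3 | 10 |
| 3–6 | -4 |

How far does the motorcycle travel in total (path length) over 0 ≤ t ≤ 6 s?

Total distance travelled is ∫|v| dt — sum the magnitudes of each area piece.
0–2 s: |-2| × 2 = 4 m
2–3 s: |10| × 1 = 10 m
3–6 s: |-4| × 3 = 12 m
Total distance = 26 m

26 m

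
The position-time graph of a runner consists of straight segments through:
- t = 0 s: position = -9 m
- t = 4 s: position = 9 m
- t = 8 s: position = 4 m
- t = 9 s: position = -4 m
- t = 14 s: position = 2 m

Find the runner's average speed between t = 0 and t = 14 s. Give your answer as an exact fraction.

37/14 m/s

Average speed = (total path length)/(elapsed time); on a piecewise-linear x-t graph the path length is Σ|Δx|.
0–4 s: |Δx| = |9 − -9| = 18 m
4–8 s: |Δx| = |4 − 9| = 5 m
8–9 s: |Δx| = |-4 − 4| = 8 m
9–14 s: |Δx| = |2 − -4| = 6 m
Total path = 37 m; average speed = 37/14 = 37/14 m/s.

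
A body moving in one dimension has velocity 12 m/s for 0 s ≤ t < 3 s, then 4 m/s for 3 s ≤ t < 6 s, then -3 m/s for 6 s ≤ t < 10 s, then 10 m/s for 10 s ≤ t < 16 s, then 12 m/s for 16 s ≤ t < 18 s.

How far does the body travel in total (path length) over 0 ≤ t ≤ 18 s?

144 m

Total distance travelled is ∫|v| dt — sum the magnitudes of each area piece.
0–3 s: |12| × 3 = 36 m
3–6 s: |4| × 3 = 12 m
6–10 s: |-3| × 4 = 12 m
10–16 s: |10| × 6 = 60 m
16–18 s: |12| × 2 = 24 m
Total distance = 144 m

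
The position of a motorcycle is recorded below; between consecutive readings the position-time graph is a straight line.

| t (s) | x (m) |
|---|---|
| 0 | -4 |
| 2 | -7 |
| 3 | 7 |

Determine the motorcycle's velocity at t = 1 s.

-1.5 m/s

Velocity is the slope of the x-t graph on 0–2 s: (-7 − -4)/(2 − 0) = -1.5 m/s.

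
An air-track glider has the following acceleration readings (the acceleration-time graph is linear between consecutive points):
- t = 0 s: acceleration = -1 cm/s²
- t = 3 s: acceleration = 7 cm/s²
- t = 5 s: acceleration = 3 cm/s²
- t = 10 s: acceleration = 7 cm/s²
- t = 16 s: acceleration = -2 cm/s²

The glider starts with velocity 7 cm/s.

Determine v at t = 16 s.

66 cm/s

Δv equals the area under the a-t graph; then v = v₀ + Δv.
0–3 s: ½(-1 + 7)(3) = 9 cm/s
3–5 s: ½(7 + 3)(2) = 10 cm/s
5–10 s: ½(3 + 7)(5) = 25 cm/s
10–16 s: ½(7 + -2)(6) = 15 cm/s
Δv = 59 cm/s, so v(16) = 7 + (59) = 66 cm/s.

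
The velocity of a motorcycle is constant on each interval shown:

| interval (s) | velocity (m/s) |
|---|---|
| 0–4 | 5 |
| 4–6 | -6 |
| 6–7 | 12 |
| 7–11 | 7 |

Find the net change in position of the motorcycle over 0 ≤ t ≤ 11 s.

48 m

Displacement is the signed area under the v-t curve.
0–4 s: 5 × 4 = 20 m
4–6 s: -6 × 2 = -12 m
6–7 s: 12 × 1 = 12 m
7–11 s: 7 × 4 = 28 m
Net displacement = 48 m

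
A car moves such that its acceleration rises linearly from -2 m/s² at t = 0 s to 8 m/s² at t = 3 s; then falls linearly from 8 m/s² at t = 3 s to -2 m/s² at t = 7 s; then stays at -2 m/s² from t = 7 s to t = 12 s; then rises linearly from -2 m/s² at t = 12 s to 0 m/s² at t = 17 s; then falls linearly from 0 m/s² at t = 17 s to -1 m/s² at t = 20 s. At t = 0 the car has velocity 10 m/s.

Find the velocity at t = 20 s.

14.5 m/s

Δv equals the area under the a-t graph; then v = v₀ + Δv.
0–3 s: ½(-2 + 8)(3) = 9 m/s
3–7 s: ½(8 + -2)(4) = 12 m/s
7–12 s: -2 × 5 = -10 m/s
12–17 s: ½(-2 + 0)(5) = -5 m/s
17–20 s: ½(0 + -1)(3) = -1.5 m/s
Δv = 4.5 m/s, so v(20) = 10 + (4.5) = 14.5 m/s.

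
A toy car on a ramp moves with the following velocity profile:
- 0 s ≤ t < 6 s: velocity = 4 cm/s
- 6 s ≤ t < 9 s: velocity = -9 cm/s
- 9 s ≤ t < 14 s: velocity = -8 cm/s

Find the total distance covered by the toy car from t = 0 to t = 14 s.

Total distance travelled is ∫|v| dt — sum the magnitudes of each area piece.
0–6 s: |4| × 6 = 24 cm
6–9 s: |-9| × 3 = 27 cm
9–14 s: |-8| × 5 = 40 cm
Total distance = 91 cm

91 cm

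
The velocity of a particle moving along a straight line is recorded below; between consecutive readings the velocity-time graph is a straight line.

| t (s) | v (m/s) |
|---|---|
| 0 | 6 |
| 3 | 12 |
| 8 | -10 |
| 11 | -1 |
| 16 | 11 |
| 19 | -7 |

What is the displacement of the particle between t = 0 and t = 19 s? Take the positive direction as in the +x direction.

Displacement is the signed area under the v-t curve.
0–3 s: ½(6 + 12)(3) = 27 m
3–8 s: ½(12 + -10)(5) = 5 m
8–11 s: ½(-10 + -1)(3) = -16.5 m
11–16 s: ½(-1 + 11)(5) = 25 m
16–19 s: ½(11 + -7)(3) = 6 m
Net displacement = 46.5 m

46.5 m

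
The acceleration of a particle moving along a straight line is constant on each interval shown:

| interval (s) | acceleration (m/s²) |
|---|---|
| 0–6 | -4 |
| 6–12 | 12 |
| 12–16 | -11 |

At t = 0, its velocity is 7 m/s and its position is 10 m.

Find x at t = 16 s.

226 m

On each constant-a segment, Δv = aΔt and Δx = v₀Δt + ½aΔt²; chain segment to segment.
0–6 s: v starts 7 m/s; Δx = 7·6 + ½·-4·6² = -30 m; v ends -17 m/s.
6–12 s: v starts -17 m/s; Δx = -17·6 + ½·12·6² = 114 m; v ends 55 m/s.
12–16 s: v starts 55 m/s; Δx = 55·4 + ½·-11·4² = 132 m; v ends 11 m/s.
x(16) = 10 + Σ Δx = 226 m.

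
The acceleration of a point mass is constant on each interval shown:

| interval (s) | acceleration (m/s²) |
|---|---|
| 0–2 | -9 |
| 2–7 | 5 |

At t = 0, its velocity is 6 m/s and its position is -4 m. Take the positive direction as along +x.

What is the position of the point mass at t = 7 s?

On each constant-a segment, Δv = aΔt and Δx = v₀Δt + ½aΔt²; chain segment to segment.
0–2 s: v starts 6 m/s; Δx = 6·2 + ½·-9·2² = -6 m; v ends -12 m/s.
2–7 s: v starts -12 m/s; Δx = -12·5 + ½·5·5² = 2.5 m; v ends 13 m/s.
x(7) = -4 + Σ Δx = -7.5 m.

-7.5 m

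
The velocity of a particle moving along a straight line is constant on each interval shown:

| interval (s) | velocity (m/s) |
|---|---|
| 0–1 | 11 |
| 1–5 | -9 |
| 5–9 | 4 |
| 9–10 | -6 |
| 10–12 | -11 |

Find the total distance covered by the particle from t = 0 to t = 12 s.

Total distance travelled is ∫|v| dt — sum the magnitudes of each area piece.
0–1 s: |11| × 1 = 11 m
1–5 s: |-9| × 4 = 36 m
5–9 s: |4| × 4 = 16 m
9–10 s: |-6| × 1 = 6 m
10–12 s: |-11| × 2 = 22 m
Total distance = 91 m

91 m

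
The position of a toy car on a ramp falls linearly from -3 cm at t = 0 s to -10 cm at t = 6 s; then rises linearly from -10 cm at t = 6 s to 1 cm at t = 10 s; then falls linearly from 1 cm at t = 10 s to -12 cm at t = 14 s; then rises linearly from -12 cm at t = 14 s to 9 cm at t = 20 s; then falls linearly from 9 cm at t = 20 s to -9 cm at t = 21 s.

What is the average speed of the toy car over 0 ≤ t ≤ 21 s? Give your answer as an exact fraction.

Average speed = (total path length)/(elapsed time); on a piecewise-linear x-t graph the path length is Σ|Δx|.
0–6 s: |Δx| = |-10 − -3| = 7 cm
6–10 s: |Δx| = |1 − -10| = 11 cm
10–14 s: |Δx| = |-12 − 1| = 13 cm
14–20 s: |Δx| = |9 − -12| = 21 cm
20–21 s: |Δx| = |-9 − 9| = 18 cm
Total path = 70 cm; average speed = 70/21 = 10/3 cm/s.

10/3 cm/s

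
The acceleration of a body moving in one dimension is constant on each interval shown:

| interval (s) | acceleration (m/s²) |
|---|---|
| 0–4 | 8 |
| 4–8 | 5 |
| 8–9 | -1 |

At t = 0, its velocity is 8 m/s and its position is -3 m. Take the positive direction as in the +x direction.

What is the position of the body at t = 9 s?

On each constant-a segment, Δv = aΔt and Δx = v₀Δt + ½aΔt²; chain segment to segment.
0–4 s: v starts 8 m/s; Δx = 8·4 + ½·8·4² = 96 m; v ends 40 m/s.
4–8 s: v starts 40 m/s; Δx = 40·4 + ½·5·4² = 200 m; v ends 60 m/s.
8–9 s: v starts 60 m/s; Δx = 60·1 + ½·-1·1² = 59.5 m; v ends 59 m/s.
x(9) = -3 + Σ Δx = 352.5 m.

352.5 m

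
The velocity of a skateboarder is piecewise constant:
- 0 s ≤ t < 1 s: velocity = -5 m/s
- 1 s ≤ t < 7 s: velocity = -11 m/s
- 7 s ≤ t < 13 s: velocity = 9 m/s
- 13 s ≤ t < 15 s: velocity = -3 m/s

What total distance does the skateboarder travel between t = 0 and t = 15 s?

Distance (not displacement) is the total path length: add the absolute areas under v-t.
0–1 s: |-5| × 1 = 5 m
1–7 s: |-11| × 6 = 66 m
7–13 s: |9| × 6 = 54 m
13–15 s: |-3| × 2 = 6 m
Total distance = 131 m

131 m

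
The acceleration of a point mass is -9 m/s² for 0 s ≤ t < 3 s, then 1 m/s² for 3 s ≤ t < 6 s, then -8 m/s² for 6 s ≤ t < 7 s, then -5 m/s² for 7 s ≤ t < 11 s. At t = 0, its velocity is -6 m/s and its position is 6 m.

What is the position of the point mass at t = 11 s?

-373 m

On each constant-a segment, Δv = aΔt and Δx = v₀Δt + ½aΔt²; chain segment to segment.
0–3 s: v starts -6 m/s; Δx = -6·3 + ½·-9·3² = -58.5 m; v ends -33 m/s.
3–6 s: v starts -33 m/s; Δx = -33·3 + ½·1·3² = -94.5 m; v ends -30 m/s.
6–7 s: v starts -30 m/s; Δx = -30·1 + ½·-8·1² = -34 m; v ends -38 m/s.
7–11 s: v starts -38 m/s; Δx = -38·4 + ½·-5·4² = -192 m; v ends -58 m/s.
x(11) = 6 + Σ Δx = -373 m.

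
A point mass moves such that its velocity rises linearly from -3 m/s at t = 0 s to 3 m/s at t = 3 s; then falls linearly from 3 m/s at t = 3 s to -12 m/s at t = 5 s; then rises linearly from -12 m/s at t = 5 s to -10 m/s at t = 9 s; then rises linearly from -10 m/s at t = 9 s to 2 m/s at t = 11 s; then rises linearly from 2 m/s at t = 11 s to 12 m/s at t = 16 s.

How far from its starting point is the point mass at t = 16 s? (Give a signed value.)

Net displacement equals the area under the velocity-time graph (areas below the axis count negative).
0–3 s: ½(-3 + 3)(3) = 0 m
3–5 s: ½(3 + -12)(2) = -9 m
5–9 s: ½(-12 + -10)(4) = -44 m
9–11 s: ½(-10 + 2)(2) = -8 m
11–16 s: ½(2 + 12)(5) = 35 m
Net displacement = -26 m

-26 m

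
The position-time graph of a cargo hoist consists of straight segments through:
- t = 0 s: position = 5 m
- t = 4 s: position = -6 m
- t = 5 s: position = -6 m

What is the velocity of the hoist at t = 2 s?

-2.75 m/s

Velocity is the slope of the x-t graph on 0–4 s: (-6 − 5)/(4 − 0) = -2.75 m/s.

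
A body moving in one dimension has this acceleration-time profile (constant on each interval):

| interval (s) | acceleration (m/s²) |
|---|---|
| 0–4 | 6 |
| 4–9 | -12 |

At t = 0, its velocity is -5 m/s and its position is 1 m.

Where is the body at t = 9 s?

-26 m

On each constant-a segment, Δv = aΔt and Δx = v₀Δt + ½aΔt²; chain segment to segment.
0–4 s: v starts -5 m/s; Δx = -5·4 + ½·6·4² = 28 m; v ends 19 m/s.
4–9 s: v starts 19 m/s; Δx = 19·5 + ½·-12·5² = -55 m; v ends -41 m/s.
x(9) = 1 + Σ Δx = -26 m.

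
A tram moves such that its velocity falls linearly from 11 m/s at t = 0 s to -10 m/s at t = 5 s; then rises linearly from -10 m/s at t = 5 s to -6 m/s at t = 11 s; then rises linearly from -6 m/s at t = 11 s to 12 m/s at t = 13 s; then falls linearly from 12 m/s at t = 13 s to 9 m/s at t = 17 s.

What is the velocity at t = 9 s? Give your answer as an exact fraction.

On 5–11 s the graph is linear from -10 to -6 m/s: v(9) = -10 + (-6 − -10)·(9 − 5)/(11 − 5) = -22/3 m/s.

-22/3 m/s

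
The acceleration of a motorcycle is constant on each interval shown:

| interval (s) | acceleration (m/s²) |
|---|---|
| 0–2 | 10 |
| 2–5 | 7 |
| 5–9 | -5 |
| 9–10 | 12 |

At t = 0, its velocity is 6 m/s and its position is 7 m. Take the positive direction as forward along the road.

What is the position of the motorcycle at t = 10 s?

329.5 m

On each constant-a segment, Δv = aΔt and Δx = v₀Δt + ½aΔt²; chain segment to segment.
0–2 s: v starts 6 m/s; Δx = 6·2 + ½·10·2² = 32 m; v ends 26 m/s.
2–5 s: v starts 26 m/s; Δx = 26·3 + ½·7·3² = 109.5 m; v ends 47 m/s.
5–9 s: v starts 47 m/s; Δx = 47·4 + ½·-5·4² = 148 m; v ends 27 m/s.
9–10 s: v starts 27 m/s; Δx = 27·1 + ½·12·1² = 33 m; v ends 39 m/s.
x(10) = 7 + Σ Δx = 329.5 m.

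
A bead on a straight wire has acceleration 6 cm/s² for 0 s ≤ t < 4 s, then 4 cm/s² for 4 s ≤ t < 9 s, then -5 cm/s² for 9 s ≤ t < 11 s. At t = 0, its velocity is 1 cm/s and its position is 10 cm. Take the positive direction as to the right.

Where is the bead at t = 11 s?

On each constant-a segment, Δv = aΔt and Δx = v₀Δt + ½aΔt²; chain segment to segment.
0–4 s: v starts 1 cm/s; Δx = 1·4 + ½·6·4² = 52 cm; v ends 25 cm/s.
4–9 s: v starts 25 cm/s; Δx = 25·5 + ½·4·5² = 175 cm; v ends 45 cm/s.
9–11 s: v starts 45 cm/s; Δx = 45·2 + ½·-5·2² = 80 cm; v ends 35 cm/s.
x(11) = 10 + Σ Δx = 317 cm.

317 cm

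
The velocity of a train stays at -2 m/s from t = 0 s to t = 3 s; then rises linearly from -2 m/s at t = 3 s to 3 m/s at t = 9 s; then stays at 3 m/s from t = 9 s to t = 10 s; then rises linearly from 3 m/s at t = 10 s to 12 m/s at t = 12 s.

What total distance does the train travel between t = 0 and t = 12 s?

31.8 m

Distance (not displacement) is the total path length: add the absolute areas under v-t.
0–3 s: |-2| × 3 = 6 m
3–9 s: v = 0 at t = 5.4 s; triangle areas 2.4 + 5.4 = 7.8 m
9–10 s: |3| × 1 = 3 m
10–12 s: |½(3 + 12)(2)| = 15 m
Total distance = 31.8 m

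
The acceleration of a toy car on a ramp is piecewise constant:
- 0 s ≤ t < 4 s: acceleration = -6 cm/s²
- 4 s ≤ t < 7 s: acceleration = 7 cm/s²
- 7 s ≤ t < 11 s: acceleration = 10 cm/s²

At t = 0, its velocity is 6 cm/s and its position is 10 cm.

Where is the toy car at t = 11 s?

On each constant-a segment, Δv = aΔt and Δx = v₀Δt + ½aΔt²; chain segment to segment.
0–4 s: v starts 6 cm/s; Δx = 6·4 + ½·-6·4² = -24 cm; v ends -18 cm/s.
4–7 s: v starts -18 cm/s; Δx = -18·3 + ½·7·3² = -22.5 cm; v ends 3 cm/s.
7–11 s: v starts 3 cm/s; Δx = 3·4 + ½·10·4² = 92 cm; v ends 43 cm/s.
x(11) = 10 + Σ Δx = 55.5 cm.

55.5 cm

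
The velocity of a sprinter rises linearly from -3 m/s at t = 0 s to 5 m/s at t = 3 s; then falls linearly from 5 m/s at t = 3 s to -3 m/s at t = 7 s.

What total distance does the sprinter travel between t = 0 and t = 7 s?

Total distance travelled is ∫|v| dt — sum the magnitudes of each area piece.
0–3 s: v = 0 at t = 1.125 s; triangle areas 1.6875 + 4.6875 = 6.375 m
3–7 s: v = 0 at t = 5.5 s; triangle areas 6.25 + 2.25 = 8.5 m
Total distance = 14.875 m

14.875 m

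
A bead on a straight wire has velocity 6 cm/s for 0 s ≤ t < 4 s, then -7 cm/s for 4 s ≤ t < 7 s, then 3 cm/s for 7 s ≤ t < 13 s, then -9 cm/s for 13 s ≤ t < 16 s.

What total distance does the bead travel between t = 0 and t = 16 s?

Distance (not displacement) is the total path length: add the absolute areas under v-t.
0–4 s: |6| × 4 = 24 cm
4–7 s: |-7| × 3 = 21 cm
7–13 s: |3| × 6 = 18 cm
13–16 s: |-9| × 3 = 27 cm
Total distance = 90 cm

90 cm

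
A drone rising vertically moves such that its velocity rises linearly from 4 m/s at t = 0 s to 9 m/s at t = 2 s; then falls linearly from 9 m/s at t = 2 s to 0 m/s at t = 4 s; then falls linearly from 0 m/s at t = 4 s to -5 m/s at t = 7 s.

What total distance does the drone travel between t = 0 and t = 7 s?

29.5 m

Distance (not displacement) is the total path length: add the absolute areas under v-t.
0–2 s: |½(4 + 9)(2)| = 13 m
2–4 s: |½(9 + 0)(2)| = 9 m
4–7 s: |½(0 + -5)(3)| = 7.5 m
Total distance = 29.5 m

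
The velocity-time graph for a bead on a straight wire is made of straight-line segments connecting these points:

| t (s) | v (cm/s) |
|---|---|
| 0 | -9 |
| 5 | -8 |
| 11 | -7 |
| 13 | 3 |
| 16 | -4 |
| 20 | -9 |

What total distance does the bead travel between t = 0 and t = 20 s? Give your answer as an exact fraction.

Total distance travelled is ∫|v| dt — sum the magnitudes of each area piece.
0–5 s: |½(-9 + -8)(5)| = 42.5 cm
5–11 s: |½(-8 + -7)(6)| = 45 cm
11–13 s: v = 0 at t = 12.4 s; triangle areas 4.9 + 0.9 = 5.8 cm
13–16 s: v = 0 at t = 100/7 s; triangle areas 27/14 + 24/7 = 75/14 cm
16–20 s: |½(-4 + -9)(4)| = 26 cm
Total distance = 4363/35 cm

4363/35 cm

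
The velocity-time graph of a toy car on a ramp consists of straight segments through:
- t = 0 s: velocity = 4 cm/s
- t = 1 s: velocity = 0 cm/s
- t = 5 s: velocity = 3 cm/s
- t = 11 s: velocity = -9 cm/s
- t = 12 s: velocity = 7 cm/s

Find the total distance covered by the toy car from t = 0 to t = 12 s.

34.5625 cm

Total distance travelled is ∫|v| dt — sum the magnitudes of each area piece.
0–1 s: |½(4 + 0)(1)| = 2 cm
1–5 s: |½(0 + 3)(4)| = 6 cm
5–11 s: v = 0 at t = 6.5 s; triangle areas 2.25 + 20.25 = 22.5 cm
11–12 s: v = 0 at t = 11.5625 s; triangle areas 2.53125 + 1.53125 = 4.0625 cm
Total distance = 34.5625 cm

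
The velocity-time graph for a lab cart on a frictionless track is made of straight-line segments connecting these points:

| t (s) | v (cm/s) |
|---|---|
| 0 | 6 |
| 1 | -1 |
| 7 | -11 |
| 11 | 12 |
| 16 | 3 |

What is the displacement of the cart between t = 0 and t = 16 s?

Displacement is the signed area under the v-t curve.
0–1 s: ½(6 + -1)(1) = 2.5 cm
1–7 s: ½(-1 + -11)(6) = -36 cm
7–11 s: ½(-11 + 12)(4) = 2 cm
11–16 s: ½(12 + 3)(5) = 37.5 cm
Net displacement = 6 cm

6 cm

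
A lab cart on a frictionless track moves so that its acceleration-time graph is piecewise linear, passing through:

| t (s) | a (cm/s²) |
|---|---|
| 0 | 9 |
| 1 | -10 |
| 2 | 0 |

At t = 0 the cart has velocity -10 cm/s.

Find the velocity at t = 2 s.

Δv equals the area under the a-t graph; then v = v₀ + Δv.
0–1 s: ½(9 + -10)(1) = -0.5 cm/s
1–2 s: ½(-10 + 0)(1) = -5 cm/s
Δv = -5.5 cm/s, so v(2) = -10 + (-5.5) = -15.5 cm/s.

-15.5 cm/s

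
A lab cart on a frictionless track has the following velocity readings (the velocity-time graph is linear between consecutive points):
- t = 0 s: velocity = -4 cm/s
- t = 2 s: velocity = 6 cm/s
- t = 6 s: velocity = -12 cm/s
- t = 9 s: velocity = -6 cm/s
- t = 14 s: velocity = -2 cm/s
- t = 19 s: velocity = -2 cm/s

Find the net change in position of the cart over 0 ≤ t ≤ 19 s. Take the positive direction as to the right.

Net displacement equals the area under the velocity-time graph (areas below the axis count negative).
0–2 s: ½(-4 + 6)(2) = 2 cm
2–6 s: ½(6 + -12)(4) = -12 cm
6–9 s: ½(-12 + -6)(3) = -27 cm
9–14 s: ½(-6 + -2)(5) = -20 cm
14–19 s: -2 × 5 = -10 cm
Net displacement = -67 cm

-67 cm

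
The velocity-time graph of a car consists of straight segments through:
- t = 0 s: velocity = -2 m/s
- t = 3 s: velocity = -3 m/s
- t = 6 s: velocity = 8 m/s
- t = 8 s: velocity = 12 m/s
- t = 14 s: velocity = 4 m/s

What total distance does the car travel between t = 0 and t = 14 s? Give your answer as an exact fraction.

940/11 m

Total distance travelled is ∫|v| dt — sum the magnitudes of each area piece.
0–3 s: |½(-2 + -3)(3)| = 7.5 m
3–6 s: v = 0 at t = 42/11 s; triangle areas 27/22 + 96/11 = 219/22 m
6–8 s: |½(8 + 12)(2)| = 20 m
8–14 s: |½(12 + 4)(6)| = 48 m
Total distance = 940/11 m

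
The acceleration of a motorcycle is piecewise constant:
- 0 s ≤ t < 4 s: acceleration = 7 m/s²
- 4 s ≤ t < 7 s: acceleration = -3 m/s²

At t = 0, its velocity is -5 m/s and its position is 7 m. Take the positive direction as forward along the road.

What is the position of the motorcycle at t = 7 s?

On each constant-a segment, Δv = aΔt and Δx = v₀Δt + ½aΔt²; chain segment to segment.
0–4 s: v starts -5 m/s; Δx = -5·4 + ½·7·4² = 36 m; v ends 23 m/s.
4–7 s: v starts 23 m/s; Δx = 23·3 + ½·-3·3² = 55.5 m; v ends 14 m/s.
x(7) = 7 + Σ Δx = 98.5 m.

98.5 m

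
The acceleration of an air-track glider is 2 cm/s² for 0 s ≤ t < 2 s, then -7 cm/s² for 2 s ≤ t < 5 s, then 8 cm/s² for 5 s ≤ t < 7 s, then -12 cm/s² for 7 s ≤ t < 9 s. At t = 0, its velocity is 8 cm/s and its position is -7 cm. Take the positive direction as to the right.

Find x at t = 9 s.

5.5 cm

On each constant-a segment, Δv = aΔt and Δx = v₀Δt + ½aΔt²; chain segment to segment.
0–2 s: v starts 8 cm/s; Δx = 8·2 + ½·2·2² = 20 cm; v ends 12 cm/s.
2–5 s: v starts 12 cm/s; Δx = 12·3 + ½·-7·3² = 4.5 cm; v ends -9 cm/s.
5–7 s: v starts -9 cm/s; Δx = -9·2 + ½·8·2² = -2 cm; v ends 7 cm/s.
7–9 s: v starts 7 cm/s; Δx = 7·2 + ½·-12·2² = -10 cm; v ends -17 cm/s.
x(9) = -7 + Σ Δx = 5.5 cm.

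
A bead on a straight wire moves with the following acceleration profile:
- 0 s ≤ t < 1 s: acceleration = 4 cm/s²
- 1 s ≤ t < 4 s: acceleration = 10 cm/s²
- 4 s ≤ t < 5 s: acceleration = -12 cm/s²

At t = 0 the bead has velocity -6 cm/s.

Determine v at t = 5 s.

Δv equals the area under the a-t graph; then v = v₀ + Δv.
0–1 s: 4 × 1 = 4 cm/s
1–4 s: 10 × 3 = 30 cm/s
4–5 s: -12 × 1 = -12 cm/s
Δv = 22 cm/s, so v(5) = -6 + (22) = 16 cm/s.

16 cm/s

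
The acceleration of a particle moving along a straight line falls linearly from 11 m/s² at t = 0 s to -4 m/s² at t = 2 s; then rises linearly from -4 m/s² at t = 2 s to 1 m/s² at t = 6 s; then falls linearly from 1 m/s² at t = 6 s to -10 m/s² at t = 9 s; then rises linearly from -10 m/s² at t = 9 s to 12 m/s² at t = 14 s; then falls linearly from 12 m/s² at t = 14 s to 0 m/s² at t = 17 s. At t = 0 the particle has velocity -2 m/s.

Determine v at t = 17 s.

Δv equals the area under the a-t graph; then v = v₀ + Δv.
0–2 s: ½(11 + -4)(2) = 7 m/s
2–6 s: ½(-4 + 1)(4) = -6 m/s
6–9 s: ½(1 + -10)(3) = -13.5 m/s
9–14 s: ½(-10 + 12)(5) = 5 m/s
14–17 s: ½(12 + 0)(3) = 18 m/s
Δv = 10.5 m/s, so v(17) = -2 + (10.5) = 8.5 m/s.

8.5 m/s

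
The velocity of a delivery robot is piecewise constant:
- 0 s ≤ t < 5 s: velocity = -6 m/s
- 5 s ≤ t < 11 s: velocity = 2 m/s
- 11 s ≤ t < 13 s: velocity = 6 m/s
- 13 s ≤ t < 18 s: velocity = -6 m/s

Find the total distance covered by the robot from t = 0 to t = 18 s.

Total distance travelled is ∫|v| dt — sum the magnitudes of each area piece.
0–5 s: |-6| × 5 = 30 m
5–11 s: |2| × 6 = 12 m
11–13 s: |6| × 2 = 12 m
13–18 s: |-6| × 5 = 30 m
Total distance = 84 m

84 m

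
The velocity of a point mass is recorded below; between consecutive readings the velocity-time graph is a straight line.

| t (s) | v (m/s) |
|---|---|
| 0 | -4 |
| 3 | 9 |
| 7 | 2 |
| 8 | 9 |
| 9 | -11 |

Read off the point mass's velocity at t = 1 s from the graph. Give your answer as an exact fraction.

On 0–3 s the graph is linear from -4 to 9 m/s: v(1) = -4 + (9 − -4)·(1 − 0)/(3 − 0) = 1/3 m/s.

1/3 m/s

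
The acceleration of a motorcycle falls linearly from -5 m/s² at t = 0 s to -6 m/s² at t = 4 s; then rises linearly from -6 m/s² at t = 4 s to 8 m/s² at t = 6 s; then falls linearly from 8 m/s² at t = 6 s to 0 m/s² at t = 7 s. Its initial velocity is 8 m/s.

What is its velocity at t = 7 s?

-8 m/s

Δv equals the area under the a-t graph; then v = v₀ + Δv.
0–4 s: ½(-5 + -6)(4) = -22 m/s
4–6 s: ½(-6 + 8)(2) = 2 m/s
6–7 s: ½(8 + 0)(1) = 4 m/s
Δv = -16 m/s, so v(7) = 8 + (-16) = -8 m/s.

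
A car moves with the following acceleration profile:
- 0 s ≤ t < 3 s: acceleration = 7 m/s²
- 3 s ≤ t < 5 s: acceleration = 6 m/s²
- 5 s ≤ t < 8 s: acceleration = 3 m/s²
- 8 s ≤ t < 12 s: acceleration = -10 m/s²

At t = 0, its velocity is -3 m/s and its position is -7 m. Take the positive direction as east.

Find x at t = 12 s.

On each constant-a segment, Δv = aΔt and Δx = v₀Δt + ½aΔt²; chain segment to segment.
0–3 s: v starts -3 m/s; Δx = -3·3 + ½·7·3² = 22.5 m; v ends 18 m/s.
3–5 s: v starts 18 m/s; Δx = 18·2 + ½·6·2² = 48 m; v ends 30 m/s.
5–8 s: v starts 30 m/s; Δx = 30·3 + ½·3·3² = 103.5 m; v ends 39 m/s.
8–12 s: v starts 39 m/s; Δx = 39·4 + ½·-10·4² = 76 m; v ends -1 m/s.
x(12) = -7 + Σ Δx = 243 m.

243 m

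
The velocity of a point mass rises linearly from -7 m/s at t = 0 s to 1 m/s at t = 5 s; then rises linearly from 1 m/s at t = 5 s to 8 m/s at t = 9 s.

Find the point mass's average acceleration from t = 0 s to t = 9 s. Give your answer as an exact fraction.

Average acceleration = Δv/Δt = (8 − -7)/(9 − 0) = 5/3 m/s².

5/3 m/s²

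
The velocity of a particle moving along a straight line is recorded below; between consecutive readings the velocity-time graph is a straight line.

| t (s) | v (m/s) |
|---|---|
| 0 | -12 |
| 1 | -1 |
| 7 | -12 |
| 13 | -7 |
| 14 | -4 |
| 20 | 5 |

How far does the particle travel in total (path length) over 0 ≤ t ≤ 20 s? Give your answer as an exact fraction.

365/3 m

Total distance travelled is ∫|v| dt — sum the magnitudes of each area piece.
0–1 s: |½(-12 + -1)(1)| = 6.5 m
1–7 s: |½(-1 + -12)(6)| = 39 m
7–13 s: |½(-12 + -7)(6)| = 57 m
13–14 s: |½(-7 + -4)(1)| = 5.5 m
14–20 s: v = 0 at t = 50/3 s; triangle areas 16/3 + 25/3 = 41/3 m
Total distance = 365/3 m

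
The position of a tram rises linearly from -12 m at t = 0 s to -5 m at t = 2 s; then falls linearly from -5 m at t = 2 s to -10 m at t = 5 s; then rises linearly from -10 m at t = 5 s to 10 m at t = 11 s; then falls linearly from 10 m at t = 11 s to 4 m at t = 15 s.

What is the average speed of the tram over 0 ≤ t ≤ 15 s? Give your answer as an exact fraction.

38/15 m/s

Average speed = (total path length)/(elapsed time); on a piecewise-linear x-t graph the path length is Σ|Δx|.
0–2 s: |Δx| = |-5 − -12| = 7 m
2–5 s: |Δx| = |-10 − -5| = 5 m
5–11 s: |Δx| = |10 − -10| = 20 m
11–15 s: |Δx| = |4 − 10| = 6 m
Total path = 38 m; average speed = 38/15 = 38/15 m/s.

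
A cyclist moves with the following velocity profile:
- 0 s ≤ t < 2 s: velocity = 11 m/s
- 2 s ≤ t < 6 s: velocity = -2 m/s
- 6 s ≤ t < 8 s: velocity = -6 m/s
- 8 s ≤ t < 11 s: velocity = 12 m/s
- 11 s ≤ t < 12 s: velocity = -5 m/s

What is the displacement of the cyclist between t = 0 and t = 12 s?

Net displacement equals the area under the velocity-time graph (areas below the axis count negative).
0–2 s: 11 × 2 = 22 m
2–6 s: -2 × 4 = -8 m
6–8 s: -6 × 2 = -12 m
8–11 s: 12 × 3 = 36 m
11–12 s: -5 × 1 = -5 m
Net displacement = 33 m

33 m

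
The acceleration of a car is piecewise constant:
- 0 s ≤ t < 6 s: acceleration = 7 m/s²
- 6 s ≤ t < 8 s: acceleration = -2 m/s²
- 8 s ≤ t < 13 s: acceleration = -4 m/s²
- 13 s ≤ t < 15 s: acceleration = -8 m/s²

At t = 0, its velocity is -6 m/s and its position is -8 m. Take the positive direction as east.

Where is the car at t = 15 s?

On each constant-a segment, Δv = aΔt and Δx = v₀Δt + ½aΔt²; chain segment to segment.
0–6 s: v starts -6 m/s; Δx = -6·6 + ½·7·6² = 90 m; v ends 36 m/s.
6–8 s: v starts 36 m/s; Δx = 36·2 + ½·-2·2² = 68 m; v ends 32 m/s.
8–13 s: v starts 32 m/s; Δx = 32·5 + ½·-4·5² = 110 m; v ends 12 m/s.
13–15 s: v starts 12 m/s; Δx = 12·2 + ½·-8·2² = 8 m; v ends -4 m/s.
x(15) = -8 + Σ Δx = 268 m.

268 m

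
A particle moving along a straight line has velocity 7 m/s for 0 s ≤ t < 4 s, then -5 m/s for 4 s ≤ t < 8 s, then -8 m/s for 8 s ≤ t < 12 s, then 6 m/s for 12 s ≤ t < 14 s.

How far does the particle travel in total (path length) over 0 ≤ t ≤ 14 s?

Distance (not displacement) is the total path length: add the absolute areas under v-t.
0–4 s: |7| × 4 = 28 m
4–8 s: |-5| × 4 = 20 m
8–12 s: |-8| × 4 = 32 m
12–14 s: |6| × 2 = 12 m
Total distance = 92 m

92 m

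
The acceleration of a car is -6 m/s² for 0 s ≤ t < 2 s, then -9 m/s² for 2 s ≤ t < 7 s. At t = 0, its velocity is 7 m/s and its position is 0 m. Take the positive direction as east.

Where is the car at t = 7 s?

-135.5 m

On each constant-a segment, Δv = aΔt and Δx = v₀Δt + ½aΔt²; chain segment to segment.
0–2 s: v starts 7 m/s; Δx = 7·2 + ½·-6·2² = 2 m; v ends -5 m/s.
2–7 s: v starts -5 m/s; Δx = -5·5 + ½·-9·5² = -137.5 m; v ends -50 m/s.
x(7) = 0 + Σ Δx = -135.5 m.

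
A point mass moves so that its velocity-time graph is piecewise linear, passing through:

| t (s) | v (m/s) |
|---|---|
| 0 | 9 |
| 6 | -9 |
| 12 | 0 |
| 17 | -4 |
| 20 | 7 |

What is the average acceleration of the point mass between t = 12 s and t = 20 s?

Average acceleration = Δv/Δt = (7 − 0)/(20 − 12) = 0.875 m/s².

0.875 m/s²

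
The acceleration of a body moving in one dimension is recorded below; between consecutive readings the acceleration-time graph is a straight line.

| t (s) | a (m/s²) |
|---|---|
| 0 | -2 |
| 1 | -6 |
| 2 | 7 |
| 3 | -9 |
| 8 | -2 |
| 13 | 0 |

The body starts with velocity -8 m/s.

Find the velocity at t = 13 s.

-45 m/s

Δv equals the area under the a-t graph; then v = v₀ + Δv.
0–1 s: ½(-2 + -6)(1) = -4 m/s
1–2 s: ½(-6 + 7)(1) = 0.5 m/s
2–3 s: ½(7 + -9)(1) = -1 m/s
3–8 s: ½(-9 + -2)(5) = -27.5 m/s
8–13 s: ½(-2 + 0)(5) = -5 m/s
Δv = -37 m/s, so v(13) = -8 + (-37) = -45 m/s.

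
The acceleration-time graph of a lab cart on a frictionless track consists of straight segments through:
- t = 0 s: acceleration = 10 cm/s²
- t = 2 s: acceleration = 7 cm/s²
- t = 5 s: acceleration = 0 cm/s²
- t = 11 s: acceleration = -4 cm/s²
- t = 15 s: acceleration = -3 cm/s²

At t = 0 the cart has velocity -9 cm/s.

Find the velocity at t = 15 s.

Δv equals the area under the a-t graph; then v = v₀ + Δv.
0–2 s: ½(10 + 7)(2) = 17 cm/s
2–5 s: ½(7 + 0)(3) = 10.5 cm/s
5–11 s: ½(0 + -4)(6) = -12 cm/s
11–15 s: ½(-4 + -3)(4) = -14 cm/s
Δv = 1.5 cm/s, so v(15) = -9 + (1.5) = -7.5 cm/s.

-7.5 cm/s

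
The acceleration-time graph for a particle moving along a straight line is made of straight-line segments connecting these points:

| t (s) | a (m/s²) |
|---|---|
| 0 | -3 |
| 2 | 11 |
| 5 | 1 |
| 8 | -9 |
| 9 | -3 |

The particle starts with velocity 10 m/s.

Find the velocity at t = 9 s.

18 m/s

Δv equals the area under the a-t graph; then v = v₀ + Δv.
0–2 s: ½(-3 + 11)(2) = 8 m/s
2–5 s: ½(11 + 1)(3) = 18 m/s
5–8 s: ½(1 + -9)(3) = -12 m/s
8–9 s: ½(-9 + -3)(1) = -6 m/s
Δv = 8 m/s, so v(9) = 10 + (8) = 18 m/s.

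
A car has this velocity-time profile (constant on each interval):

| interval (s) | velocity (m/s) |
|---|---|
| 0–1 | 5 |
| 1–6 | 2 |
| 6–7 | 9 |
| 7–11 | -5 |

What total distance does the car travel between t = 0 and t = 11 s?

Distance (not displacement) is the total path length: add the absolute areas under v-t.
0–1 s: |5| × 1 = 5 m
1–6 s: |2| × 5 = 10 m
6–7 s: |9| × 1 = 9 m
7–11 s: |-5| × 4 = 20 m
Total distance = 44 m

44 m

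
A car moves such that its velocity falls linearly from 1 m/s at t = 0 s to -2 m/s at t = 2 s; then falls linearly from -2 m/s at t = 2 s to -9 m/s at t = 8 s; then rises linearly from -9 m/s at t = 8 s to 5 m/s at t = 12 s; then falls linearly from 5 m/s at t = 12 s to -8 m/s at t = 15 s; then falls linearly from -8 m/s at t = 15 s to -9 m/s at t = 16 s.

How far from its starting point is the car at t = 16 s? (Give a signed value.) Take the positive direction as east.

-55 m

Net displacement equals the area under the velocity-time graph (areas below the axis count negative).
0–2 s: ½(1 + -2)(2) = -1 m
2–8 s: ½(-2 + -9)(6) = -33 m
8–12 s: ½(-9 + 5)(4) = -8 m
12–15 s: ½(5 + -8)(3) = -4.5 m
15–16 s: ½(-8 + -9)(1) = -8.5 m
Net displacement = -55 m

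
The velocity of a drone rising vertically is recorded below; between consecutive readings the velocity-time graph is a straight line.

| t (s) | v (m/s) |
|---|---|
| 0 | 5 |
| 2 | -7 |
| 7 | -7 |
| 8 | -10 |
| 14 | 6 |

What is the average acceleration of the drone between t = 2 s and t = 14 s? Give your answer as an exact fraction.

13/12 m/s²

Average acceleration = Δv/Δt = (6 − -7)/(14 − 2) = 13/12 m/s².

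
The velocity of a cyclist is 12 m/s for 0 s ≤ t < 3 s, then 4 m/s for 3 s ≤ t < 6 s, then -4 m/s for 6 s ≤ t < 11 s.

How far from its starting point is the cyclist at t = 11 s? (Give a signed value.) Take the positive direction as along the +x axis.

Displacement is the signed area under the v-t curve.
0–3 s: 12 × 3 = 36 m
3–6 s: 4 × 3 = 12 m
6–11 s: -4 × 5 = -20 m
Net displacement = 28 m

28 m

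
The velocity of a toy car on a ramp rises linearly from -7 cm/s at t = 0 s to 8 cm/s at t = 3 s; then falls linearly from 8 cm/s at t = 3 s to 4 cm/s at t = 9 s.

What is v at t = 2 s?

3 cm/s

On 0–3 s the graph is linear from -7 to 8 cm/s: v(2) = -7 + (8 − -7)·(2 − 0)/(3 − 0) = 3 cm/s.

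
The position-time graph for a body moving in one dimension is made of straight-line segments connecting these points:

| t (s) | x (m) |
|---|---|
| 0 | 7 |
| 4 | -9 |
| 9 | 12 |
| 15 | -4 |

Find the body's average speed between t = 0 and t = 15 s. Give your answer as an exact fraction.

Average speed = (total path length)/(elapsed time); on a piecewise-linear x-t graph the path length is Σ|Δx|.
0–4 s: |Δx| = |-9 − 7| = 16 m
4–9 s: |Δx| = |12 − -9| = 21 m
9–15 s: |Δx| = |-4 − 12| = 16 m
Total path = 53 m; average speed = 53/15 = 53/15 m/s.

53/15 m/s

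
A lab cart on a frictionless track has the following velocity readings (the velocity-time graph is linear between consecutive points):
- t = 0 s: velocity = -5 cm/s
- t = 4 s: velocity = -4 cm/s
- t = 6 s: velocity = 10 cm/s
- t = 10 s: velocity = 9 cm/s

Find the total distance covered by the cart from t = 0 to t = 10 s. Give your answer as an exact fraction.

450/7 cm

Total distance travelled is ∫|v| dt — sum the magnitudes of each area piece.
0–4 s: |½(-5 + -4)(4)| = 18 cm
4–6 s: v = 0 at t = 32/7 s; triangle areas 8/7 + 50/7 = 58/7 cm
6–10 s: |½(10 + 9)(4)| = 38 cm
Total distance = 450/7 cm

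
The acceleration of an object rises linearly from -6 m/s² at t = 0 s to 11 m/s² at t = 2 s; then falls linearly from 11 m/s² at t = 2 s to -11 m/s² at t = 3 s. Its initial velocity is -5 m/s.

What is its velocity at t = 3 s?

Δv equals the area under the a-t graph; then v = v₀ + Δv.
0–2 s: ½(-6 + 11)(2) = 5 m/s
2–3 s: ½(11 + -11)(1) = 0 m/s
Δv = 5 m/s, so v(3) = -5 + (5) = 0 m/s.

0 m/s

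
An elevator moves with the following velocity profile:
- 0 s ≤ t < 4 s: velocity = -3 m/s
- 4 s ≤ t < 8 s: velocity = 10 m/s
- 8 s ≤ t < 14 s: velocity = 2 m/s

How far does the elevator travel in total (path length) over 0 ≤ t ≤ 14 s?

Distance (not displacement) is the total path length: add the absolute areas under v-t.
0–4 s: |-3| × 4 = 12 m
4–8 s: |10| × 4 = 40 m
8–14 s: |2| × 6 = 12 m
Total distance = 64 m

64 m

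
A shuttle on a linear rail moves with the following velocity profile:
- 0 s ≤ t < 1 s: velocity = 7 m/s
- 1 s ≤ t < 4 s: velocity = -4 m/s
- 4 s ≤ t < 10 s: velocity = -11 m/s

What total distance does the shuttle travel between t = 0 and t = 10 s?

Distance (not displacement) is the total path length: add the absolute areas under v-t.
0–1 s: |7| × 1 = 7 m
1–4 s: |-4| × 3 = 12 m
4–10 s: |-11| × 6 = 66 m
Total distance = 85 m

85 m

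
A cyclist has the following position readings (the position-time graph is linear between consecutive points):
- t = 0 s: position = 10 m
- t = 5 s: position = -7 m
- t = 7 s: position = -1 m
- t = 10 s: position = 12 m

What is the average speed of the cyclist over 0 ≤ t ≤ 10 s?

3.6 m/s

Average speed = (total path length)/(elapsed time); on a piecewise-linear x-t graph the path length is Σ|Δx|.
0–5 s: |Δx| = |-7 − 10| = 17 m
5–7 s: |Δx| = |-1 − -7| = 6 m
7–10 s: |Δx| = |12 − -1| = 13 m
Total path = 36 m; average speed = 36/10 = 3.6 m/s.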